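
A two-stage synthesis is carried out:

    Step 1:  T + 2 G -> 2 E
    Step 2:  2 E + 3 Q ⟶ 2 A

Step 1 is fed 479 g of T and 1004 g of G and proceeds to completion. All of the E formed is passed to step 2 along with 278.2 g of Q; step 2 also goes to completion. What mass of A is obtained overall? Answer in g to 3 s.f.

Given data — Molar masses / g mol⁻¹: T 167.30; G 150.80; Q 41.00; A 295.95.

Step 1:
n(T) = 479.0 / 167.30 = 2.863 mol
n(G) = 1004 / 150.80 = 6.658 mol
n/ν for T = 2.863/1 = 2.863
n/ν for G = 6.658/2 = 3.329
Smallest n/ν is T → limiting reagent.
n(E) produced = (2/1) × 2.863 = 5.726 mol
Step 2:
n(E) available = 5.726 mol
n(Q) = 278.2 / 41.00 = 6.785 mol
n/ν for E = 5.726/2 = 2.863
n/ν for Q = 6.785/3 = 2.262
Smallest n/ν is Q → limiting reagent.
n(A) = (2/3) × 6.785 = 4.523 mol
mass = 4.523 × 295.95 = 1339 g

1340 g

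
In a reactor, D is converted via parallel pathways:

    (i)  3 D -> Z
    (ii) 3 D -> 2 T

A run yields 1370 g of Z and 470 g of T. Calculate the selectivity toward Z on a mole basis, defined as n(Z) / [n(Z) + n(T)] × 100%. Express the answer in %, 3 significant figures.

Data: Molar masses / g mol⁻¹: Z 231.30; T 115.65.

n(Z) = 1370 / 231.30 = 5.923 mol
n(T) = 470 / 115.65 = 4.064 mol
selectivity = 5.923/(5.923+4.064) × 100 = 59.31 %

59.3 %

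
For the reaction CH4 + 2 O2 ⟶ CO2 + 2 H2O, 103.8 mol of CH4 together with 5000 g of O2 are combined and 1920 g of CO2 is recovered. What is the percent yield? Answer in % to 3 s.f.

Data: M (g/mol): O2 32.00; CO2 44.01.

55.8 %

n(CH4) = 103.8 mol
n(O2) = 5000 / 32.00 = 156.3 mol
n/ν → CH4: 103.8, O2: 78.15; O2 is limiting.
theoretical n(CO2) = (1/2) × 156.3 = 78.15 mol → 3439 g
% yield = 1920 / 3439 × 100 = 55.83 %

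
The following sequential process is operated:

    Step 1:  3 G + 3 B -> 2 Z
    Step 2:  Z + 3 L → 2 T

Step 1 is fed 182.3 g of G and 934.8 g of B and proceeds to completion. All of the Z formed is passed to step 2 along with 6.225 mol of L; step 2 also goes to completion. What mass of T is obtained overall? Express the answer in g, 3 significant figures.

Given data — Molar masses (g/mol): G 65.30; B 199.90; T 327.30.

Step 1:
n(G) = 182.3 / 65.30 = 2.792 mol
n(B) = 934.8 / 199.90 = 4.676 mol
n/ν for G = 2.792/3 = 0.9307
n/ν for B = 4.676/3 = 1.559
Smallest n/ν is G → limiting reagent.
n(Z) produced = (2/3) × 2.792 = 1.861 mol
Step 2:
n(Z) available = 1.861 mol
n(L) = 6.225 mol
n/ν for Z = 1.861/1 = 1.861
n/ν for L = 6.225/3 = 2.075
Smallest n/ν is Z → limiting reagent.
n(T) = (2/1) × 1.861 = 3.722 mol
mass = 3.722 × 327.30 = 1218 g

1220 g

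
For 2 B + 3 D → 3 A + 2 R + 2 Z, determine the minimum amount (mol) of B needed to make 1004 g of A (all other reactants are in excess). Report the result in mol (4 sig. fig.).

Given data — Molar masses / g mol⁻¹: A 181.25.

3.693 mol

n(A) = 1004 / 181.25 = 5.539 mol
n(B) = (2/3) × 5.539 = 3.693 mol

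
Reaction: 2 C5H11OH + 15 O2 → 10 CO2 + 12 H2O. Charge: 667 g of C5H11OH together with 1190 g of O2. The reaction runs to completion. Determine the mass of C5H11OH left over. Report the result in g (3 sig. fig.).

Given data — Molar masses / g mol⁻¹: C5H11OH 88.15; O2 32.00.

n(C5H11OH) = 667.0 / 88.15 = 7.567 mol
n(O2) = 1190 / 32.00 = 37.19 mol
n/ν for C5H11OH = 7.567/2 = 3.784
n/ν for O2 = 37.19/15 = 2.479
Smallest n/ν is O2 → limiting reagent.
C5H11OH consumed = (2/15) × 37.19 = 4.959 mol
C5H11OH remaining = 7.567 − 4.959 = 2.608 mol
mass = 2.608 × 88.15 = 229.9 g

230 g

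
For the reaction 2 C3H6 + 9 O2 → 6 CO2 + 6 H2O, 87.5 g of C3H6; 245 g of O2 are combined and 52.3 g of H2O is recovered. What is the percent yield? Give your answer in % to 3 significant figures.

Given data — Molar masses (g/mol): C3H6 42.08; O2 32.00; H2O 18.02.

n(C3H6) = 87.50 / 42.08 = 2.079 mol
n(O2) = 245.0 / 32.00 = 7.656 mol
n/ν for C3H6 = 2.079/2 = 1.040
n/ν for O2 = 7.656/9 = 0.8507
Smallest n/ν is O2 → limiting reagent.
theoretical n(H2O) = (6/9) × 7.656 = 5.104 mol → 91.97 g
% yield = 52.3 / 91.97 × 100 = 56.87 %

56.9 %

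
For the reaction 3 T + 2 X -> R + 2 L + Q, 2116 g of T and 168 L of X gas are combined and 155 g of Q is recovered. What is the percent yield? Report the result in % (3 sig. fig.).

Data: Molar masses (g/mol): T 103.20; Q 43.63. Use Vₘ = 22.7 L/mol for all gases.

n(T) = 2116 / 103.20 = 20.50 mol
n(X) = 168.0 / 22.7 = 7.401 mol
n/ν for T = 20.50/3 = 6.833
n/ν for X = 7.401/2 = 3.701
Smallest n/ν is X → limiting reagent.
theoretical n(Q) = (1/2) × 7.401 = 3.701 mol → 161.5 g
% yield = 155 / 161.5 × 100 = 95.98 %

96.0 %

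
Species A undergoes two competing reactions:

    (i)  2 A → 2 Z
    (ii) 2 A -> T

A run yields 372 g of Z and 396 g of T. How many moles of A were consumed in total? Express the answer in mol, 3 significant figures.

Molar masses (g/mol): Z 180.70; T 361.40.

n(Z) = 372 / 180.70 = 2.059 mol
n(T) = 396 / 361.40 = 1.096 mol
n(A) via (i) = (2/2)×2.059 = 2.059 mol
n(A) via (ii) = (2/1)×1.096 = 2.192 mol
total n(A) = 2.059 + 2.192 = 4.251 mol

4.25 mol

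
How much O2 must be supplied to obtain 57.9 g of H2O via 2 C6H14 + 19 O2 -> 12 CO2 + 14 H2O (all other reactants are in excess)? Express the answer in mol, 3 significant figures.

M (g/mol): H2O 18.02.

4.36 mol

n(H2O) = 57.9 / 18.02 = 3.213 mol
n(O2) = (19/14) × 3.213 = 4.361 mol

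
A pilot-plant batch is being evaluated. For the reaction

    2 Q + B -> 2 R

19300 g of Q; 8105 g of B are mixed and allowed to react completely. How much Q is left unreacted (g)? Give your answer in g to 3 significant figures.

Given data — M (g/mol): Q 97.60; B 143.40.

8270 g

n(Q) = 19300 / 97.60 = 197.7 mol
n(B) = 8105 / 143.40 = 56.52 mol
n/ν for Q = 197.7/2 = 98.85
n/ν for B = 56.52/1 = 56.52
Smallest n/ν is B → limiting reagent.
Q consumed = (2/1) × 56.52 = 113.0 mol
Q remaining = 197.7 − 113.0 = 84.70 mol
mass = 84.70 × 97.60 = 8267 g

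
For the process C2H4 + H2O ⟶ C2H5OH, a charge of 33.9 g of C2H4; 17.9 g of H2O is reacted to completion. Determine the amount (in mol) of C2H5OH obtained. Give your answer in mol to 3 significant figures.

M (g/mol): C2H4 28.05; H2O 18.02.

n(C2H4) = 33.90 / 28.05 = 1.209 mol
n(H2O) = 17.90 / 18.02 = 0.9933 mol
n/ν for C2H4 = 1.209/1 = 1.209
n/ν for H2O = 0.9933/1 = 0.9933
Smallest n/ν is H2O → limiting reagent.
n(C2H5OH) = (1/1) × 0.9933 = 0.9933 mol

0.993 mol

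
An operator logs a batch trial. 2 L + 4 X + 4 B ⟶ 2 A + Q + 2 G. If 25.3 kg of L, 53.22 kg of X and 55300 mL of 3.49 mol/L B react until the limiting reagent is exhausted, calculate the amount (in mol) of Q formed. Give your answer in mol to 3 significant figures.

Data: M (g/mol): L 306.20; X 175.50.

41.3 mol

n(L) = 25.30×1000 / 306.20 = 82.63 mol
n(X) = 53.22×1000 / 175.50 = 303.2 mol
n(B) = 3.49 × 55300/1000 = 193.0 mol
n/ν for L = 82.63/2 = 41.32
n/ν for X = 303.2/4 = 75.80
n/ν for B = 193.0/4 = 48.25
Smallest n/ν is L → limiting reagent.
n(Q) = (1/2) × 82.63 = 41.32 mol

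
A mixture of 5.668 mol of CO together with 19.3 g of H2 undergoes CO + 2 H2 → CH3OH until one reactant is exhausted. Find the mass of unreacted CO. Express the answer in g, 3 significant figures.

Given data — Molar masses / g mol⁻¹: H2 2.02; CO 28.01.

25.0 g

n(CO) = 5.668 mol
n(H2) = 19.30 / 2.02 = 9.554 mol
n/ν for CO = 5.668/1 = 5.668
n/ν for H2 = 9.554/2 = 4.777
Smallest n/ν is H2 → limiting reagent.
CO consumed = (1/2) × 9.554 = 4.777 mol
CO remaining = 5.668 − 4.777 = 0.8910 mol
mass = 0.8910 × 28.01 = 24.96 g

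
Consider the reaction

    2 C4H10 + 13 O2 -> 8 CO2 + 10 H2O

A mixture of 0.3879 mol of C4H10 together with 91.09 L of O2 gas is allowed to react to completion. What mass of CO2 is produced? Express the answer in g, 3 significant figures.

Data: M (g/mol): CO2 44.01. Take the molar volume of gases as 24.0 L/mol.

68.3 g

n(C4H10) = 0.3879 mol
n(O2) = 91.09 / 24.0 = 3.795 mol
n/ν → C4H10: 0.1940, O2: 0.2919; C4H10 is limiting.
n(CO2) = (8/2) × 0.3879 = 1.552 mol
mass = 1.552 × 44.01 = 68.30 g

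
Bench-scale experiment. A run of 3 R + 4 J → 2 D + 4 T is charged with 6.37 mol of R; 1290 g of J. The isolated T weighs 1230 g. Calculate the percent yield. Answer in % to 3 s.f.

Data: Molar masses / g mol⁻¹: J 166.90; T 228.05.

n(R) = 6.370 mol
n(J) = 1290 / 166.90 = 7.729 mol
n/ν for R = 6.370/3 = 2.123
n/ν for J = 7.729/4 = 1.932
Smallest n/ν is J → limiting reagent.
theoretical n(T) = (4/4) × 7.729 = 7.729 mol → 1763 g
% yield = 1230 / 1763 × 100 = 69.77 %

69.8 %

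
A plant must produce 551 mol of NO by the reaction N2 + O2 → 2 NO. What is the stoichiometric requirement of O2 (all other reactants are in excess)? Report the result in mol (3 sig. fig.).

276 mol

n(NO) = 551.0 mol
n(O2) = (1/2) × 551.0 = 275.5 mol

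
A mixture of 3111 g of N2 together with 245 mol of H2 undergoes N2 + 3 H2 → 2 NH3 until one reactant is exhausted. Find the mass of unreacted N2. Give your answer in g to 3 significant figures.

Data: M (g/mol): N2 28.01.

824 g

n(N2) = 3111 / 28.01 = 111.1 mol
n(H2) = 245.0 mol
n/ν → N2: 111.1, H2: 81.67; H2 is limiting.
N2 consumed = (1/3) × 245.0 = 81.67 mol
N2 remaining = 111.1 − 81.67 = 29.43 mol
mass = 29.43 × 28.01 = 824.3 g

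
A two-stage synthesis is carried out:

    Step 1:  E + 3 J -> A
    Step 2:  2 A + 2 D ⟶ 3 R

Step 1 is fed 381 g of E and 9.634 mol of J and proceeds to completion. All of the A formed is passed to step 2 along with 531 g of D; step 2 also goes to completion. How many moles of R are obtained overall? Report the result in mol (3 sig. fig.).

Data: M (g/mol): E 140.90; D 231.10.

Step 1:
n(E) = 381.0 / 140.90 = 2.704 mol
n(J) = 9.634 mol
n/ν for E = 2.704/1 = 2.704
n/ν for J = 9.634/3 = 3.211
Smallest n/ν is E → limiting reagent.
n(A) produced = (1/1) × 2.704 = 2.704 mol
Step 2:
n(A) available = 2.704 mol
n(D) = 531.0 / 231.10 = 2.298 mol
n/ν for A = 2.704/2 = 1.352
n/ν for D = 2.298/2 = 1.149
Smallest n/ν is D → limiting reagent.
n(R) = (3/2) × 2.298 = 3.447 mol

3.45 mol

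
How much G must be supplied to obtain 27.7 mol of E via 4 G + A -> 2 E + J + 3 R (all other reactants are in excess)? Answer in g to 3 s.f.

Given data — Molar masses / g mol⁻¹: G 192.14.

10600 g

n(E) = 27.70 mol
n(G) = (4/2) × 27.70 = 55.40 mol
mass = 55.40 × 192.14 = 10640 g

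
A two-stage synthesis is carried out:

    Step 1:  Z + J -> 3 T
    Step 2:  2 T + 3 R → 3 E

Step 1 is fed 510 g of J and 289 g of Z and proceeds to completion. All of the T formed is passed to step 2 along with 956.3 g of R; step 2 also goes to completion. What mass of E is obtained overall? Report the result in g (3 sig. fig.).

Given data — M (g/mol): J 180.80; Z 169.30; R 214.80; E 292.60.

Step 1:
n(J) = 510.0 / 180.80 = 2.821 mol
n(Z) = 289.0 / 169.30 = 1.707 mol
n/ν for J = 2.821/1 = 2.821
n/ν for Z = 1.707/1 = 1.707
Smallest n/ν is Z → limiting reagent.
n(T) produced = (3/1) × 1.707 = 5.121 mol
Step 2:
n(T) available = 5.121 mol
n(R) = 956.3 / 214.80 = 4.452 mol
n/ν for T = 5.121/2 = 2.561
n/ν for R = 4.452/3 = 1.484
Smallest n/ν is R → limiting reagent.
n(E) = (3/3) × 4.452 = 4.452 mol
mass = 4.452 × 292.60 = 1303 g

1300 g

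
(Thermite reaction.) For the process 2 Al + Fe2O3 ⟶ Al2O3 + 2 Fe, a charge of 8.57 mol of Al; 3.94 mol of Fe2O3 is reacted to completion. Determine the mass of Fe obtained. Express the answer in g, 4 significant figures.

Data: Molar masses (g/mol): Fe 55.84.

n(Al) = 8.570 mol
n(Fe2O3) = 3.940 mol
n/ν → Al: 4.285, Fe2O3: 3.940; Fe2O3 is limiting.
n(Fe) = (2/1) × 3.940 = 7.880 mol
mass = 7.880 × 55.84 = 440.0 g

440.0 g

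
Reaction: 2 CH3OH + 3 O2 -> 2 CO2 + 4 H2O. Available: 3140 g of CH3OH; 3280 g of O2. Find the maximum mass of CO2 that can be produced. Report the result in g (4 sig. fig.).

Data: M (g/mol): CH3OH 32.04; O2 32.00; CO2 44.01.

3007 g

n(CH3OH) = 3140 / 32.04 = 98.00 mol
n(O2) = 3280 / 32.00 = 102.5 mol
n/ν for CH3OH = 98.00/2 = 49.00
n/ν for O2 = 102.5/3 = 34.17
Smallest n/ν is O2 → limiting reagent.
n(CO2) = (2/3) × 102.5 = 68.33 mol
mass = 68.33 × 44.01 = 3007 g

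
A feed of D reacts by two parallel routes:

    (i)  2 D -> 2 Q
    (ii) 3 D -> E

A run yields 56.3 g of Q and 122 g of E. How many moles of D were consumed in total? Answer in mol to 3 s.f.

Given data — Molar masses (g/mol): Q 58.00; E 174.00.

3.07 mol

n(Q) = 56.3 / 58.00 = 0.9707 mol
n(E) = 122 / 174.00 = 0.7011 mol
n(D) via (i) = (2/2)×0.9707 = 0.9707 mol
n(D) via (ii) = (3/1)×0.7011 = 2.103 mol
total n(D) = 0.9707 + 2.103 = 3.074 mol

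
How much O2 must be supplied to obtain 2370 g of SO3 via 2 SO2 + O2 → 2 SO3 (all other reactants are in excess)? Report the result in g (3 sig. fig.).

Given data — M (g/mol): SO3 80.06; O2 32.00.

474 g

n(SO3) = 2370 / 80.06 = 29.60 mol
n(O2) = (1/2) × 29.60 = 14.80 mol
mass = 14.80 × 32.00 = 473.6 g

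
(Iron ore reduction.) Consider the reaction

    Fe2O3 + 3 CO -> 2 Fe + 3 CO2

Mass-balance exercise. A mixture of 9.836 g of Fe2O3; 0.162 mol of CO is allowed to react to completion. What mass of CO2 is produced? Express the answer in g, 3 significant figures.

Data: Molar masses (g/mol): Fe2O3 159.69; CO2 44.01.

7.13 g

n(Fe2O3) = 9.836 / 159.69 = 0.06159 mol
n(CO) = 0.1620 mol
n/ν → Fe2O3: 0.06159, CO: 0.05400; CO is limiting.
n(CO2) = (3/3) × 0.1620 = 0.1620 mol
mass = 0.1620 × 44.01 = 7.130 g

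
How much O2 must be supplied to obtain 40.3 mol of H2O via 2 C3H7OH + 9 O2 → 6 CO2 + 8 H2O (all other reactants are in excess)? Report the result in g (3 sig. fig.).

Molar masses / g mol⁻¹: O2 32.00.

n(H2O) = 40.30 mol
n(O2) = (9/8) × 40.30 = 45.34 mol
mass = 45.34 × 32.00 = 1451 g

1450 g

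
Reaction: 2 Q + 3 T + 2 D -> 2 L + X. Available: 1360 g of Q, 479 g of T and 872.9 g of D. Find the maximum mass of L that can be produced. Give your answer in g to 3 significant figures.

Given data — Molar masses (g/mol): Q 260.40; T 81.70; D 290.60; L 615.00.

n(Q) = 1360 / 260.40 = 5.223 mol
n(T) = 479.0 / 81.70 = 5.863 mol
n(D) = 872.9 / 290.60 = 3.004 mol
n/ν for Q = 5.223/2 = 2.612
n/ν for T = 5.863/3 = 1.954
n/ν for D = 3.004/2 = 1.502
Smallest n/ν is D → limiting reagent.
n(L) = (2/2) × 3.004 = 3.004 mol
mass = 3.004 × 615.00 = 1847 g

1850 g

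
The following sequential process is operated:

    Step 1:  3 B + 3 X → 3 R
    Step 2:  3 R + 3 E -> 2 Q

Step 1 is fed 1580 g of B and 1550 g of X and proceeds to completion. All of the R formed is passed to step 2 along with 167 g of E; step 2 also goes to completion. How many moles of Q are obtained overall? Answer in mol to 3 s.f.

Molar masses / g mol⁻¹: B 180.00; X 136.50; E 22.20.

5.02 mol

Step 1:
n(B) = 1580 / 180.00 = 8.778 mol
n(X) = 1550 / 136.50 = 11.36 mol
n/ν for B = 8.778/3 = 2.926
n/ν for X = 11.36/3 = 3.787
Smallest n/ν is B → limiting reagent.
n(R) produced = (3/3) × 8.778 = 8.778 mol
Step 2:
n(R) available = 8.778 mol
n(E) = 167.0 / 22.20 = 7.523 mol
n/ν for R = 8.778/3 = 2.926
n/ν for E = 7.523/3 = 2.508
Smallest n/ν is E → limiting reagent.
n(Q) = (2/3) × 7.523 = 5.015 mol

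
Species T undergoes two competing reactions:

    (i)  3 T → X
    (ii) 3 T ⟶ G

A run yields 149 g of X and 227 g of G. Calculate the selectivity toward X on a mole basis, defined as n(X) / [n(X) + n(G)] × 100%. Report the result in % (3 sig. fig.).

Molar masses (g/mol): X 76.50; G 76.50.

39.6 %

n(X) = 149 / 76.50 = 1.948 mol
n(G) = 227 / 76.50 = 2.967 mol
selectivity = 1.948/(1.948+2.967) × 100 = 39.63 %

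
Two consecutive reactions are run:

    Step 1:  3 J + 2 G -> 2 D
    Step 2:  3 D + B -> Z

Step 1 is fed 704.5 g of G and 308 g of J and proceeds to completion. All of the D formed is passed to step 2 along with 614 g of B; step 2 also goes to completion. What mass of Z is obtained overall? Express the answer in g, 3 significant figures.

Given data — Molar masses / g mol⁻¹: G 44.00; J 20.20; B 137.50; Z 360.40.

Step 1:
n(G) = 704.5 / 44.00 = 16.01 mol
n(J) = 308.0 / 20.20 = 15.25 mol
n/ν for G = 16.01/2 = 8.005
n/ν for J = 15.25/3 = 5.083
Smallest n/ν is J → limiting reagent.
n(D) produced = (2/3) × 15.25 = 10.17 mol
Step 2:
n(D) available = 10.17 mol
n(B) = 614.0 / 137.50 = 4.465 mol
n/ν for D = 10.17/3 = 3.390
n/ν for B = 4.465/1 = 4.465
Smallest n/ν is D → limiting reagent.
n(Z) = (1/3) × 10.17 = 3.390 mol
mass = 3.390 × 360.40 = 1222 g

1220 g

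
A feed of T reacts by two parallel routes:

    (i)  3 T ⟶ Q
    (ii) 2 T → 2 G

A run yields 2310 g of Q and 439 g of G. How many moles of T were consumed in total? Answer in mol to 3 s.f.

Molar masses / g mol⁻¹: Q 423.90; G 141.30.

19.5 mol

n(Q) = 2310 / 423.90 = 5.449 mol
n(G) = 439 / 141.30 = 3.107 mol
n(T) via (i) = (3/1)×5.449 = 16.35 mol
n(T) via (ii) = (2/2)×3.107 = 3.107 mol
total n(T) = 16.35 + 3.107 = 19.46 mol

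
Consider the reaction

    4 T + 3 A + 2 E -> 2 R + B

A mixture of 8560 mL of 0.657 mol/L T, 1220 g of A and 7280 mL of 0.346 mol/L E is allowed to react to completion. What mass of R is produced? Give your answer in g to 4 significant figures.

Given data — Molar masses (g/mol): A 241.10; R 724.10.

n(T) = 0.657 × 8560/1000 = 5.624 mol
n(A) = 1220 / 241.10 = 5.060 mol
n(E) = 0.346 × 7280/1000 = 2.519 mol
n/ν → T: 1.406, A: 1.687, E: 1.260; E is limiting.
n(R) = (2/2) × 2.519 = 2.519 mol
mass = 2.519 × 724.10 = 1824 g

1824 g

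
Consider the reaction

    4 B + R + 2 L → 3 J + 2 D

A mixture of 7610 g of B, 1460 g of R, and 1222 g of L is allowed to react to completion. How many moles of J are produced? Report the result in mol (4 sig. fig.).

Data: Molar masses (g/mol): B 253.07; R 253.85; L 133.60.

n(B) = 7610 / 253.07 = 30.07 mol
n(R) = 1460 / 253.85 = 5.751 mol
n(L) = 1222 / 133.60 = 9.147 mol
n/ν → B: 7.518, R: 5.751, L: 4.574; L is limiting.
n(J) = (3/2) × 9.147 = 13.72 mol

13.72 mol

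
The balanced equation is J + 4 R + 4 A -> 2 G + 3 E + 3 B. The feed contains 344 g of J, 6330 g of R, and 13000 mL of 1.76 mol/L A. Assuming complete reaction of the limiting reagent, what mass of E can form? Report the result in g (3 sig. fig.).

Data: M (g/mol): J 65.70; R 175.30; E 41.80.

n(J) = 344.0 / 65.70 = 5.236 mol
n(R) = 6330 / 175.30 = 36.11 mol
n(A) = 1.76 × 13000/1000 = 22.88 mol
n/ν for J = 5.236/1 = 5.236
n/ν for R = 36.11/4 = 9.028
n/ν for A = 22.88/4 = 5.720
Smallest n/ν is J → limiting reagent.
n(E) = (3/1) × 5.236 = 15.71 mol
mass = 15.71 × 41.80 = 656.7 g

657 g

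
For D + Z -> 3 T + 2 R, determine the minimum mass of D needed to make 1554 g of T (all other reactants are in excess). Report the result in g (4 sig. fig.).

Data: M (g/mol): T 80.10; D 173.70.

1123 g

n(T) = 1554 / 80.10 = 19.40 mol
n(D) = (1/3) × 19.40 = 6.467 mol
mass = 6.467 × 173.70 = 1123 g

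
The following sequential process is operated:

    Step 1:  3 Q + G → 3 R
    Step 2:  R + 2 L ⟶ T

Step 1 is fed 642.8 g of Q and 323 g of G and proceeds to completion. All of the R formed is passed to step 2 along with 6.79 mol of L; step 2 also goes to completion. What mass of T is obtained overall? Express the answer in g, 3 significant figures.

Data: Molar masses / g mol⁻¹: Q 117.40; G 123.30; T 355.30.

1210 g

Step 1:
n(Q) = 642.8 / 117.40 = 5.475 mol
n(G) = 323.0 / 123.30 = 2.620 mol
n/ν → Q: 1.825, G: 2.620; Q is limiting.
n(R) produced = (3/3) × 5.475 = 5.475 mol
Step 2:
n(R) available = 5.475 mol
n(L) = 6.790 mol
n/ν → R: 5.475, L: 3.395; L is limiting.
n(T) = (1/2) × 6.790 = 3.395 mol
mass = 3.395 × 355.30 = 1206 g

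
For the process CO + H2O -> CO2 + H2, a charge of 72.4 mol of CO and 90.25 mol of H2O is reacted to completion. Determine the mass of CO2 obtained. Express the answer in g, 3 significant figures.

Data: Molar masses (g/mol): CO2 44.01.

n(CO) = 72.40 mol
n(H2O) = 90.25 mol
n/ν for CO = 72.40/1 = 72.40
n/ν for H2O = 90.25/1 = 90.25
Smallest n/ν is CO → limiting reagent.
n(CO2) = (1/1) × 72.40 = 72.40 mol
mass = 72.40 × 44.01 = 3186 g

3190 g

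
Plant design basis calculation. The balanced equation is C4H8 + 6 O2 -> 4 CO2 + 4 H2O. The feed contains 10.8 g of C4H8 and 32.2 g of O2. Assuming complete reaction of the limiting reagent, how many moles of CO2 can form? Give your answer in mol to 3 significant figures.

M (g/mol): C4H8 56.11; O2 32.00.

0.671 mol

n(C4H8) = 10.80 / 56.11 = 0.1925 mol
n(O2) = 32.20 / 32.00 = 1.006 mol
n/ν → C4H8: 0.1925, O2: 0.1677; O2 is limiting.
n(CO2) = (4/6) × 1.006 = 0.6707 mol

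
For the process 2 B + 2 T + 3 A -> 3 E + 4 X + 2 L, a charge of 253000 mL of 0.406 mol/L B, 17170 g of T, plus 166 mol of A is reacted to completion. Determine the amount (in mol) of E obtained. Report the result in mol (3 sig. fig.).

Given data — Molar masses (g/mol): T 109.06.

154 mol

n(B) = 0.406 × 253000/1000 = 102.7 mol
n(T) = 17170 / 109.06 = 157.4 mol
n(A) = 166.0 mol
n/ν → B: 51.35, T: 78.70, A: 55.33; B is limiting.
n(E) = (3/2) × 102.7 = 154.1 mol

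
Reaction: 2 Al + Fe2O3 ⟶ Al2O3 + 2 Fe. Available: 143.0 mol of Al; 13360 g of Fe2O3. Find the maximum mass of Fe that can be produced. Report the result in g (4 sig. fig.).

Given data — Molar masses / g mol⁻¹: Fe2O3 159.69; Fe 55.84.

7985 g

n(Al) = 143.0 mol
n(Fe2O3) = 13360 / 159.69 = 83.66 mol
n/ν for Al = 143.0/2 = 71.50
n/ν for Fe2O3 = 83.66/1 = 83.66
Smallest n/ν is Al → limiting reagent.
n(Fe) = (2/2) × 143.0 = 143.0 mol
mass = 143.0 × 55.84 = 7985 g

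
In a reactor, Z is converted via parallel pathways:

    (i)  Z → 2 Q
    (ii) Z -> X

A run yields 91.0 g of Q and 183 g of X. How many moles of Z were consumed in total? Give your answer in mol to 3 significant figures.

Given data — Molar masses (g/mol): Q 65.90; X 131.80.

n(Q) = 91.0 / 65.90 = 1.381 mol
n(X) = 183 / 131.80 = 1.388 mol
n(Z) via (i) = (1/2)×1.381 = 0.6905 mol
n(Z) via (ii) = (1/1)×1.388 = 1.388 mol
total n(Z) = 0.6905 + 1.388 = 2.079 mol

2.08 mol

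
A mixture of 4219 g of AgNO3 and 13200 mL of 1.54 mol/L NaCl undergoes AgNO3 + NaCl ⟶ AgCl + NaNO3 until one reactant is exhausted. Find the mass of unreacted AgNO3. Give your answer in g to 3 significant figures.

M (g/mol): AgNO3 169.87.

766 g

n(AgNO3) = 4219 / 169.87 = 24.84 mol
n(NaCl) = 1.54 × 13200/1000 = 20.33 mol
n/ν → AgNO3: 24.84, NaCl: 20.33; NaCl is limiting.
AgNO3 consumed = (1/1) × 20.33 = 20.33 mol
AgNO3 remaining = 24.84 − 20.33 = 4.510 mol
mass = 4.510 × 169.87 = 766.1 g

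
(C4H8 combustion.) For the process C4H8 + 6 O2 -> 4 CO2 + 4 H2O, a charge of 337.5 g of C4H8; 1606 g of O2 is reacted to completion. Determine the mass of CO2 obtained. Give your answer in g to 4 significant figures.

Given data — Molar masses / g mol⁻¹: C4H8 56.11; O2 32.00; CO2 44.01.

1059 g

n(C4H8) = 337.5 / 56.11 = 6.015 mol
n(O2) = 1606 / 32.00 = 50.19 mol
n/ν for C4H8 = 6.015/1 = 6.015
n/ν for O2 = 50.19/6 = 8.365
Smallest n/ν is C4H8 → limiting reagent.
n(CO2) = (4/1) × 6.015 = 24.06 mol
mass = 24.06 × 44.01 = 1059 g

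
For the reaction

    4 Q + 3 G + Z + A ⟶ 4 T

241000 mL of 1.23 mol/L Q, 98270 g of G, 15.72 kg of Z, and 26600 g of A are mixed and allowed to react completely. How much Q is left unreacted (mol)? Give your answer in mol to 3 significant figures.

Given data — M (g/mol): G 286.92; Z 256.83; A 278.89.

51.6 mol

n(Q) = 1.23 × 241000/1000 = 296.4 mol
n(G) = 98270 / 286.92 = 342.5 mol
n(Z) = 15.72×1000 / 256.83 = 61.21 mol
n(A) = 26600 / 278.89 = 95.38 mol
n/ν for Q = 296.4/4 = 74.10
n/ν for G = 342.5/3 = 114.2
n/ν for Z = 61.21/1 = 61.21
n/ν for A = 95.38/1 = 95.38
Smallest n/ν is Z → limiting reagent.
Q consumed = (4/1) × 61.21 = 244.8 mol
Q remaining = 296.4 − 244.8 = 51.60 mol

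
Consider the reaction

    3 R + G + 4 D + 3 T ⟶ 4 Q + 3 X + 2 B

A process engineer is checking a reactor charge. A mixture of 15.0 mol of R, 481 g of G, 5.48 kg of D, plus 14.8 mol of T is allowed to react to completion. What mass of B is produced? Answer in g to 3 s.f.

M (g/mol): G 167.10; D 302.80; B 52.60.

303 g

n(R) = 15.00 mol
n(G) = 481.0 / 167.10 = 2.879 mol
n(D) = 5.480×1000 / 302.80 = 18.10 mol
n(T) = 14.80 mol
n/ν → R: 5.000, G: 2.879, D: 4.525, T: 4.933; G is limiting.
n(B) = (2/1) × 2.879 = 5.758 mol
mass = 5.758 × 52.60 = 302.9 g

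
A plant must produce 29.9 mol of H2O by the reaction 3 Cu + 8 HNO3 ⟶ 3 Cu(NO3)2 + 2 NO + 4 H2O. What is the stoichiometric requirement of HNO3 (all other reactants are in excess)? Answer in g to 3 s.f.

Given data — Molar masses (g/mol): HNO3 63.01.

n(H2O) = 29.90 mol
n(HNO3) = (8/4) × 29.90 = 59.80 mol
mass = 59.80 × 63.01 = 3768 g

3770 g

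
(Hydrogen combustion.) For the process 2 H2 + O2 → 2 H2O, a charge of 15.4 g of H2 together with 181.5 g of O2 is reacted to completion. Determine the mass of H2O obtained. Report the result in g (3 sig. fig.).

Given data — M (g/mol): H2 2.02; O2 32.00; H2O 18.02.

n(H2) = 15.40 / 2.02 = 7.624 mol
n(O2) = 181.5 / 32.00 = 5.672 mol
n/ν → H2: 3.812, O2: 5.672; H2 is limiting.
n(H2O) = (2/2) × 7.624 = 7.624 mol
mass = 7.624 × 18.02 = 137.4 g

137 g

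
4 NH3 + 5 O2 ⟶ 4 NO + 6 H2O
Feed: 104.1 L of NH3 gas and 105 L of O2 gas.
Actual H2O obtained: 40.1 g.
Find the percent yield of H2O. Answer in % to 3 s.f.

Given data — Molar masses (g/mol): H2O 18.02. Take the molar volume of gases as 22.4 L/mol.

n(NH3) = 104.1 / 22.4 = 4.647 mol
n(O2) = 105.0 / 22.4 = 4.688 mol
n/ν for NH3 = 4.647/4 = 1.162
n/ν for O2 = 4.688/5 = 0.9376
Smallest n/ν is O2 → limiting reagent.
theoretical n(H2O) = (6/5) × 4.688 = 5.626 mol → 101.4 g
% yield = 40.1 / 101.4 × 100 = 39.55 %

39.6 %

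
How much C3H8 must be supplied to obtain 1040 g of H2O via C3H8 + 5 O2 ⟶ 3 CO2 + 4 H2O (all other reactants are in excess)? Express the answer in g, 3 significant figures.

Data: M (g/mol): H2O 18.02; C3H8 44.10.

636 g

n(H2O) = 1040 / 18.02 = 57.71 mol
n(C3H8) = (1/4) × 57.71 = 14.43 mol
mass = 14.43 × 44.10 = 636.4 g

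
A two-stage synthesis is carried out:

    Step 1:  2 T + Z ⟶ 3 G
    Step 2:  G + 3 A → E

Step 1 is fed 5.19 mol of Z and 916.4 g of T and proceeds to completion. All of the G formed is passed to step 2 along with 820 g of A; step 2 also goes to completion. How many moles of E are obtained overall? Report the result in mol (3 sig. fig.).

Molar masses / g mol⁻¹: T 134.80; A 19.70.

Step 1:
n(Z) = 5.190 mol
n(T) = 916.4 / 134.80 = 6.798 mol
n/ν → Z: 5.190, T: 3.399; T is limiting.
n(G) produced = (3/2) × 6.798 = 10.20 mol
Step 2:
n(G) available = 10.20 mol
n(A) = 820.0 / 19.70 = 41.62 mol
n/ν → G: 10.20, A: 13.87; G is limiting.
n(E) = (1/1) × 10.20 = 10.20 mol

10.2 mol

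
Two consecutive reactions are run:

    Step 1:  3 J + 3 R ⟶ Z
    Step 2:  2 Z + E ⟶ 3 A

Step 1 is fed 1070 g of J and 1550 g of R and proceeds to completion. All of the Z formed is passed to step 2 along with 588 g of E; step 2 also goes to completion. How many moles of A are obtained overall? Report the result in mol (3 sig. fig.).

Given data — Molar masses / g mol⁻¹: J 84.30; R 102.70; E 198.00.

Step 1:
n(J) = 1070 / 84.30 = 12.69 mol
n(R) = 1550 / 102.70 = 15.09 mol
n/ν → J: 4.230, R: 5.030; J is limiting.
n(Z) produced = (1/3) × 12.69 = 4.230 mol
Step 2:
n(Z) available = 4.230 mol
n(E) = 588.0 / 198.00 = 2.970 mol
n/ν → Z: 2.115, E: 2.970; Z is limiting.
n(A) = (3/2) × 4.230 = 6.345 mol

6.35 mol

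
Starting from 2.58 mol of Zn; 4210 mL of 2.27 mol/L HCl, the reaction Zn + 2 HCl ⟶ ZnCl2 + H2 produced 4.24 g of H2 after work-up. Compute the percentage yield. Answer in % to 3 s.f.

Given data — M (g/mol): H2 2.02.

81.4 %

n(Zn) = 2.580 mol
n(HCl) = 2.27 × 4210/1000 = 9.557 mol
n/ν → Zn: 2.580, HCl: 4.779; Zn is limiting.
theoretical n(H2) = (1/1) × 2.580 = 2.580 mol → 5.212 g
% yield = 4.24 / 5.212 × 100 = 81.35 %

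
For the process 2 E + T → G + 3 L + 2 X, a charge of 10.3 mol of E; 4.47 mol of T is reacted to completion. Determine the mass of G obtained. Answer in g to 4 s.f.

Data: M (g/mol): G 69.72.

n(E) = 10.30 mol
n(T) = 4.470 mol
n/ν → E: 5.150, T: 4.470; T is limiting.
n(G) = (1/1) × 4.470 = 4.470 mol
mass = 4.470 × 69.72 = 311.6 g

311.6 g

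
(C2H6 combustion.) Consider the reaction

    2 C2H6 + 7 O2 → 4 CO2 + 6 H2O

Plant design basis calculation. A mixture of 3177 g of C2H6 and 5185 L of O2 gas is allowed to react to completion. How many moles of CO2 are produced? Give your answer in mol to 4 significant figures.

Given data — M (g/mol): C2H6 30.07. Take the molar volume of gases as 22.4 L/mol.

132.3 mol

n(C2H6) = 3177 / 30.07 = 105.7 mol
n(O2) = 5185 / 22.4 = 231.5 mol
n/ν for C2H6 = 105.7/2 = 52.85
n/ν for O2 = 231.5/7 = 33.07
Smallest n/ν is O2 → limiting reagent.
n(CO2) = (4/7) × 231.5 = 132.3 mol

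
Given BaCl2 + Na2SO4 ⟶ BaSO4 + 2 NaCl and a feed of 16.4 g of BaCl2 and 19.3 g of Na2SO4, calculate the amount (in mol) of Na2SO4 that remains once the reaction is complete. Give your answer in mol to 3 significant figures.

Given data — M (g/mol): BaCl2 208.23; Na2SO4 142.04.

n(BaCl2) = 16.40 / 208.23 = 0.07876 mol
n(Na2SO4) = 19.30 / 142.04 = 0.1359 mol
n/ν for BaCl2 = 0.07876/1 = 0.07876
n/ν for Na2SO4 = 0.1359/1 = 0.1359
Smallest n/ν is BaCl2 → limiting reagent.
Na2SO4 consumed = (1/1) × 0.07876 = 0.07876 mol
Na2SO4 remaining = 0.1359 − 0.07876 = 0.05714 mol

0.0571 mol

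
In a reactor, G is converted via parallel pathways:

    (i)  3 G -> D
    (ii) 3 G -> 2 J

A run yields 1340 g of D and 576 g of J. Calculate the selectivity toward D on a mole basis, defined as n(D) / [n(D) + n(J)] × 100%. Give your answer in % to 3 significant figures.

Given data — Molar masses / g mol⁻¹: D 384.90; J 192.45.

n(D) = 1340 / 384.90 = 3.481 mol
n(J) = 576 / 192.45 = 2.993 mol
selectivity = 3.481/(3.481+2.993) × 100 = 53.77 %

53.8 %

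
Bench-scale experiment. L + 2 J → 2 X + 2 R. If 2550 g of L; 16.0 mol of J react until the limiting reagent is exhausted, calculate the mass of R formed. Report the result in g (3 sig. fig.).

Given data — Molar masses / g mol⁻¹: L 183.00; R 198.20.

n(L) = 2550 / 183.00 = 13.93 mol
n(J) = 16.00 mol
n/ν for L = 13.93/1 = 13.93
n/ν for J = 16.00/2 = 8.000
Smallest n/ν is J → limiting reagent.
n(R) = (2/2) × 16.00 = 16.00 mol
mass = 16.00 × 198.20 = 3171 g

3170 g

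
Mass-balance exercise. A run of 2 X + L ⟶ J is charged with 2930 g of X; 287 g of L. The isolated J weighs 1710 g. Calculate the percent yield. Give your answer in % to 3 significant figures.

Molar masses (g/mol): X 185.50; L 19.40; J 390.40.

55.5 %

n(X) = 2930 / 185.50 = 15.80 mol
n(L) = 287.0 / 19.40 = 14.79 mol
n/ν → X: 7.900, L: 14.79; X is limiting.
theoretical n(J) = (1/2) × 15.80 = 7.900 mol → 3084 g
% yield = 1710 / 3084 × 100 = 55.45 %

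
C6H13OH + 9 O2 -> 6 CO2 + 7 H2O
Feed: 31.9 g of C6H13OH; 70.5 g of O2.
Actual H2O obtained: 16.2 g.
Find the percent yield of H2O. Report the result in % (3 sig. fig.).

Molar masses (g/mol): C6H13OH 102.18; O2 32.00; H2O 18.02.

n(C6H13OH) = 31.90 / 102.18 = 0.3122 mol
n(O2) = 70.50 / 32.00 = 2.203 mol
n/ν for C6H13OH = 0.3122/1 = 0.3122
n/ν for O2 = 2.203/9 = 0.2448
Smallest n/ν is O2 → limiting reagent.
theoretical n(H2O) = (7/9) × 2.203 = 1.713 mol → 30.87 g
% yield = 16.2 / 30.87 × 100 = 52.48 %

52.5 %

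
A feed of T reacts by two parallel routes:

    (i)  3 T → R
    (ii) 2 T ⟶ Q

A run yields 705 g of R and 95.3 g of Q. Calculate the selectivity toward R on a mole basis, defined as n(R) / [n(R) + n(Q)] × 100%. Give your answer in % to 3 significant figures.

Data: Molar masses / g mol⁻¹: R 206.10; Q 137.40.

83.1 %

n(R) = 705 / 206.10 = 3.421 mol
n(Q) = 95.3 / 137.40 = 0.6936 mol
selectivity = 3.421/(3.421+0.6936) × 100 = 83.14 %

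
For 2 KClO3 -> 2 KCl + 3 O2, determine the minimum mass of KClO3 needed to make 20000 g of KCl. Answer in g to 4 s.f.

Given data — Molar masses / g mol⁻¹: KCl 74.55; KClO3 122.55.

32880 g

n(KCl) = 20000 / 74.55 = 268.3 mol
n(KClO3) = (2/2) × 268.3 = 268.3 mol
mass = 268.3 × 122.55 = 32880 g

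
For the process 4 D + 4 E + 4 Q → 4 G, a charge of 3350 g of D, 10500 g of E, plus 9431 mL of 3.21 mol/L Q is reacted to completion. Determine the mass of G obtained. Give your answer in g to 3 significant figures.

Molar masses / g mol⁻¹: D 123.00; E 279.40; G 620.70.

16900 g

n(D) = 3350 / 123.00 = 27.24 mol
n(E) = 10500 / 279.40 = 37.58 mol
n(Q) = 3.21 × 9431/1000 = 30.27 mol
n/ν for D = 27.24/4 = 6.810
n/ν for E = 37.58/4 = 9.395
n/ν for Q = 30.27/4 = 7.568
Smallest n/ν is D → limiting reagent.
n(G) = (4/4) × 27.24 = 27.24 mol
mass = 27.24 × 620.70 = 16910 g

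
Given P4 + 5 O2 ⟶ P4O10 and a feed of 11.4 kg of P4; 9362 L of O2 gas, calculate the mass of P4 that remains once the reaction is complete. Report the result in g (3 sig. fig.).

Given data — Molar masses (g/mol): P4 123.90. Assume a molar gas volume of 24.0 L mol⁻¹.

1730 g

n(P4) = 11.40×1000 / 123.90 = 92.01 mol
n(O2) = 9362 / 24.0 = 390.1 mol
n/ν → P4: 92.01, O2: 78.02; O2 is limiting.
P4 consumed = (1/5) × 390.1 = 78.02 mol
P4 remaining = 92.01 − 78.02 = 13.99 mol
mass = 13.99 × 123.90 = 1733 g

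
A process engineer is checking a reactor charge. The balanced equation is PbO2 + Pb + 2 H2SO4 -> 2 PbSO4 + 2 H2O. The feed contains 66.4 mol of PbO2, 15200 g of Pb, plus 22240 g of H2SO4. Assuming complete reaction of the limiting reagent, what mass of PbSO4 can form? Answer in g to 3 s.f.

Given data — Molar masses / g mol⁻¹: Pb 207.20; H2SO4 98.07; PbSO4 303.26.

n(PbO2) = 66.40 mol
n(Pb) = 15200 / 207.20 = 73.36 mol
n(H2SO4) = 22240 / 98.07 = 226.8 mol
n/ν → PbO2: 66.40, Pb: 73.36, H2SO4: 113.4; PbO2 is limiting.
n(PbSO4) = (2/1) × 66.40 = 132.8 mol
mass = 132.8 × 303.26 = 40270 g

40300 g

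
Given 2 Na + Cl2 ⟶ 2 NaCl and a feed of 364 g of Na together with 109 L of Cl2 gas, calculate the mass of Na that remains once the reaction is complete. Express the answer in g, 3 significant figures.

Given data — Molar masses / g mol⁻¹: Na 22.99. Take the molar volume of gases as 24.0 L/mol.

n(Na) = 364.0 / 22.99 = 15.83 mol
n(Cl2) = 109.0 / 24.0 = 4.542 mol
n/ν for Na = 15.83/2 = 7.915
n/ν for Cl2 = 4.542/1 = 4.542
Smallest n/ν is Cl2 → limiting reagent.
Na consumed = (2/1) × 4.542 = 9.084 mol
Na remaining = 15.83 − 9.084 = 6.746 mol
mass = 6.746 × 22.99 = 155.1 g

155 g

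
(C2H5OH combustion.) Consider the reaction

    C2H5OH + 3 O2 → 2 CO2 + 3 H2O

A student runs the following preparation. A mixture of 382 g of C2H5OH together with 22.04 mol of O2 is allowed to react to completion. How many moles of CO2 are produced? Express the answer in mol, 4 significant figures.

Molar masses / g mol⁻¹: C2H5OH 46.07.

14.69 mol

n(C2H5OH) = 382.0 / 46.07 = 8.292 mol
n(O2) = 22.04 mol
n/ν → C2H5OH: 8.292, O2: 7.347; O2 is limiting.
n(CO2) = (2/3) × 22.04 = 14.69 mol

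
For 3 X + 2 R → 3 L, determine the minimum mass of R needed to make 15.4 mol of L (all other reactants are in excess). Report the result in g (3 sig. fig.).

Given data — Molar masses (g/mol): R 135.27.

1390 g

n(L) = 15.40 mol
n(R) = (2/3) × 15.40 = 10.27 mol
mass = 10.27 × 135.27 = 1389 g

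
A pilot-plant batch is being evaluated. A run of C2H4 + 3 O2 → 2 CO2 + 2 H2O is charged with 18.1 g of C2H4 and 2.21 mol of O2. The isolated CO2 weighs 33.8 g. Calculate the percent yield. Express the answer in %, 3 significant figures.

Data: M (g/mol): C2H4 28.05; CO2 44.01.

59.5 %

n(C2H4) = 18.10 / 28.05 = 0.6453 mol
n(O2) = 2.210 mol
n/ν for C2H4 = 0.6453/1 = 0.6453
n/ν for O2 = 2.210/3 = 0.7367
Smallest n/ν is C2H4 → limiting reagent.
theoretical n(CO2) = (2/1) × 0.6453 = 1.291 mol → 56.82 g
% yield = 33.8 / 56.82 × 100 = 59.49 %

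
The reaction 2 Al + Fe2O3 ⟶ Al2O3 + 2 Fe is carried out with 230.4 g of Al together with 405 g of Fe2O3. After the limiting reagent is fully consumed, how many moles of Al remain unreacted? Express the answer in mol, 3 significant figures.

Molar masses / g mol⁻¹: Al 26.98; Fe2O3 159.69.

3.47 mol

n(Al) = 230.4 / 26.98 = 8.540 mol
n(Fe2O3) = 405.0 / 159.69 = 2.536 mol
n/ν → Al: 4.270, Fe2O3: 2.536; Fe2O3 is limiting.
Al consumed = (2/1) × 2.536 = 5.072 mol
Al remaining = 8.540 − 5.072 = 3.468 mol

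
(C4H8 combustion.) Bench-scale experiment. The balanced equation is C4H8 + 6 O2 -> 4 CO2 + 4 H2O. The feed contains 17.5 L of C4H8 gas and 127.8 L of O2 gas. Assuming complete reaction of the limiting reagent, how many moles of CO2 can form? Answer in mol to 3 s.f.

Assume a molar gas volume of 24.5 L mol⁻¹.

n(C4H8) = 17.50 / 24.5 = 0.7143 mol
n(O2) = 127.8 / 24.5 = 5.216 mol
n/ν for C4H8 = 0.7143/1 = 0.7143
n/ν for O2 = 5.216/6 = 0.8693
Smallest n/ν is C4H8 → limiting reagent.
n(CO2) = (4/1) × 0.7143 = 2.857 mol

2.86 mol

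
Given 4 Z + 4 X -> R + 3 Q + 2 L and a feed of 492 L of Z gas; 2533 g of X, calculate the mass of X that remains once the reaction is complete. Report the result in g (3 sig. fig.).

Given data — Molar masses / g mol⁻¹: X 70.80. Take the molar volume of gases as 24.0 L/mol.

1080 g

n(Z) = 492.0 / 24.0 = 20.50 mol
n(X) = 2533 / 70.80 = 35.78 mol
n/ν for Z = 20.50/4 = 5.125
n/ν for X = 35.78/4 = 8.945
Smallest n/ν is Z → limiting reagent.
X consumed = (4/4) × 20.50 = 20.50 mol
X remaining = 35.78 − 20.50 = 15.28 mol
mass = 15.28 × 70.80 = 1082 g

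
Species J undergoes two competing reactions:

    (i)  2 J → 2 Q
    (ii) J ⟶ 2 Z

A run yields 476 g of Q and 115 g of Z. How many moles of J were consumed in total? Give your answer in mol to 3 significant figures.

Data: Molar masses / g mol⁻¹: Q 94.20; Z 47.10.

n(Q) = 476 / 94.20 = 5.053 mol
n(Z) = 115 / 47.10 = 2.442 mol
n(J) via (i) = (2/2)×5.053 = 5.053 mol
n(J) via (ii) = (1/2)×2.442 = 1.221 mol
total n(J) = 5.053 + 1.221 = 6.274 mol

6.27 mol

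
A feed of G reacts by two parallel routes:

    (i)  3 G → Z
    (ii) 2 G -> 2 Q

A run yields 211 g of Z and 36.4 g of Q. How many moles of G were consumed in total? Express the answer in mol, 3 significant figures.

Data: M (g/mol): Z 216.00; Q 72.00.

3.44 mol

n(Z) = 211 / 216.00 = 0.9769 mol
n(Q) = 36.4 / 72.00 = 0.5056 mol
n(G) via (i) = (3/1)×0.9769 = 2.931 mol
n(G) via (ii) = (2/2)×0.5056 = 0.5056 mol
total n(G) = 2.931 + 0.5056 = 3.437 mol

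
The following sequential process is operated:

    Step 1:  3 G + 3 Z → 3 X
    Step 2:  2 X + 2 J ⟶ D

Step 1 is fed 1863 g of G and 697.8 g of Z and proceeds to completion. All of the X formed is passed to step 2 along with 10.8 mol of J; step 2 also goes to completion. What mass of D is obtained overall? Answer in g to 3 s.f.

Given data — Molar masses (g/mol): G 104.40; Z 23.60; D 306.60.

1660 g

Step 1:
n(G) = 1863 / 104.40 = 17.84 mol
n(Z) = 697.8 / 23.60 = 29.57 mol
n/ν for G = 17.84/3 = 5.947
n/ν for Z = 29.57/3 = 9.857
Smallest n/ν is G → limiting reagent.
n(X) produced = (3/3) × 17.84 = 17.84 mol
Step 2:
n(X) available = 17.84 mol
n(J) = 10.80 mol
n/ν for X = 17.84/2 = 8.920
n/ν for J = 10.80/2 = 5.400
Smallest n/ν is J → limiting reagent.
n(D) = (1/2) × 10.80 = 5.400 mol
mass = 5.400 × 306.60 = 1656 g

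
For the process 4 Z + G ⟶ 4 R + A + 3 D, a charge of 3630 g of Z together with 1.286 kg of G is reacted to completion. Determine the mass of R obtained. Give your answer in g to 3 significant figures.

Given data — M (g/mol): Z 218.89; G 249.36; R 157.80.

n(Z) = 3630 / 218.89 = 16.58 mol
n(G) = 1.286×1000 / 249.36 = 5.157 mol
n/ν → Z: 4.145, G: 5.157; Z is limiting.
n(R) = (4/4) × 16.58 = 16.58 mol
mass = 16.58 × 157.80 = 2616 g

2620 g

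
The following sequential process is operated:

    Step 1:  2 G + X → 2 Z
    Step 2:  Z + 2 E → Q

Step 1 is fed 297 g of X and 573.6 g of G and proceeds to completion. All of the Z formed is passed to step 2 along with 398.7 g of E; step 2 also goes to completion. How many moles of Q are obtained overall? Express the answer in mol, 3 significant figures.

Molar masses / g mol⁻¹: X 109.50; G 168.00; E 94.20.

Step 1:
n(X) = 297.0 / 109.50 = 2.712 mol
n(G) = 573.6 / 168.00 = 3.414 mol
n/ν → X: 2.712, G: 1.707; G is limiting.
n(Z) produced = (2/2) × 3.414 = 3.414 mol
Step 2:
n(Z) available = 3.414 mol
n(E) = 398.7 / 94.20 = 4.232 mol
n/ν → Z: 3.414, E: 2.116; E is limiting.
n(Q) = (1/2) × 4.232 = 2.116 mol

2.12 mol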